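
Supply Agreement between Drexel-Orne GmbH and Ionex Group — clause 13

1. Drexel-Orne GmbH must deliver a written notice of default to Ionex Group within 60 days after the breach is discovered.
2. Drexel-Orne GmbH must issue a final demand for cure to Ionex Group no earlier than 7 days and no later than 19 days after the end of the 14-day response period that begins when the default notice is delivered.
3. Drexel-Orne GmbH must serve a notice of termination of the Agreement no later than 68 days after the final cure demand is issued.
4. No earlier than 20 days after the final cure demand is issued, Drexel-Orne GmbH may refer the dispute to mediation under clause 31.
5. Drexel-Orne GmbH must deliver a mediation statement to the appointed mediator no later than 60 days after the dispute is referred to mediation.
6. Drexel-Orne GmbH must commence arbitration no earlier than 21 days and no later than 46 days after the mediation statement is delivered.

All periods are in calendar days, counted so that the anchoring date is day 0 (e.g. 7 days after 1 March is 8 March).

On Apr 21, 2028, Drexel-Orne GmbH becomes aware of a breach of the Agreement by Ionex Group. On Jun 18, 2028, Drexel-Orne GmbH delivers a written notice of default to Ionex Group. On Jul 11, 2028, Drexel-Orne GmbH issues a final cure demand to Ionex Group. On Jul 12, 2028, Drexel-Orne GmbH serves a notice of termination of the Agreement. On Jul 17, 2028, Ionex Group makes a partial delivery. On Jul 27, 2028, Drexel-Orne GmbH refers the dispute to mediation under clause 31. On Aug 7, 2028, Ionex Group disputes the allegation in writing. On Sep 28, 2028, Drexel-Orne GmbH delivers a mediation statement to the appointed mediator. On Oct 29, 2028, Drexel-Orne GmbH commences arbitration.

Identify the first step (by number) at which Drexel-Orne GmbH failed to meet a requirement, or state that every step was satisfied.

Step 4

(1) due by Apr 21, 2028 + 60 days = Jun 20, 2028; done Jun 18, 2028 — timely.
(2) the permitted window runs from Jul 2, 2028 + 7 = Jul 9, 2028 to Jul 2, 2028 + 19 = Jul 21, 2028; done Jul 11, 2028, which is between those dates.
(3) due by Jul 11, 2028 + 68 days = Sep 17, 2028; completed Jul 12, 2028, before the deadline.
(4) permitted from Jul 11, 2028 + 20 days = Jul 31, 2028 onward; acted on Jul 27, 2028, 4 days prematurely.
No need to go further; step 4 was not satisfied.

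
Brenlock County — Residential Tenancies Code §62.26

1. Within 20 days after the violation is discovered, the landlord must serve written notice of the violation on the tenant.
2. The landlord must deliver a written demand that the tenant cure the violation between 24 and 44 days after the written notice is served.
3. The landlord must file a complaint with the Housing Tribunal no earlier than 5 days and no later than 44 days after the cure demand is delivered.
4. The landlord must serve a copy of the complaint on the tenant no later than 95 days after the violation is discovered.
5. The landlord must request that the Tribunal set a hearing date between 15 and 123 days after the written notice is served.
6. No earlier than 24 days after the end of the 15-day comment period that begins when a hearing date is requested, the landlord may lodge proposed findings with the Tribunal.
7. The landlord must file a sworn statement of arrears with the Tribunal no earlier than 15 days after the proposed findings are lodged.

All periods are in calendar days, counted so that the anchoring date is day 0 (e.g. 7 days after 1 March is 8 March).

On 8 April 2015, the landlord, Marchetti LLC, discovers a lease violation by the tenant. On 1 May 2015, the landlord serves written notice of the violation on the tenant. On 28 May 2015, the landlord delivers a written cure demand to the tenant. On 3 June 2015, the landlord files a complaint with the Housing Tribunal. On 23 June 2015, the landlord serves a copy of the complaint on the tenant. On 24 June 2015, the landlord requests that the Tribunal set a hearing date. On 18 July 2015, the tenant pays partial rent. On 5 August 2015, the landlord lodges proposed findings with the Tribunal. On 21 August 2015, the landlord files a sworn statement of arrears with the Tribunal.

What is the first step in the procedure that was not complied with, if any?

Step 1: 20 days after 8 April 2015 (when the violation is discovered) is 28 April 2015; done 1 May 2015 — 3 days late.

Step 1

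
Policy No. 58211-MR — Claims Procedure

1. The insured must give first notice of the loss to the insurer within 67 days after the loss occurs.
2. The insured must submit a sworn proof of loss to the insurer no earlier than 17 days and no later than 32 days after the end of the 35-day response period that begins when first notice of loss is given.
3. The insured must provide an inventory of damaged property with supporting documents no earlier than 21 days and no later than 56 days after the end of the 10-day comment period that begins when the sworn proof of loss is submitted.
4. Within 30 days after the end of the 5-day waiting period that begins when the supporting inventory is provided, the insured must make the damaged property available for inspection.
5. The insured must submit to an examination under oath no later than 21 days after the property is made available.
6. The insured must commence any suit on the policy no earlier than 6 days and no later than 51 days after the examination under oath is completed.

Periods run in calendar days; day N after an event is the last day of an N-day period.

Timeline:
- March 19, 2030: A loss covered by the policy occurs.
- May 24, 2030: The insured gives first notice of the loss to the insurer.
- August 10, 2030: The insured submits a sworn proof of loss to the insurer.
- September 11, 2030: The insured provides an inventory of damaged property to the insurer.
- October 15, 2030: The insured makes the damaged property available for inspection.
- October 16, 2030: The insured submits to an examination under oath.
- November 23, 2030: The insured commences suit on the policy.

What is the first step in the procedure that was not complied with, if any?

Step 2

(1) due by March 19, 2030 + 67 days = May 25, 2030; May 24, 2030 is within that limit.
(2) the permitted window runs from June 28, 2030 + 17 = July 15, 2030 to June 28, 2030 + 32 = July 30, 2030; August 10, 2030 is 11 days past the end of the window.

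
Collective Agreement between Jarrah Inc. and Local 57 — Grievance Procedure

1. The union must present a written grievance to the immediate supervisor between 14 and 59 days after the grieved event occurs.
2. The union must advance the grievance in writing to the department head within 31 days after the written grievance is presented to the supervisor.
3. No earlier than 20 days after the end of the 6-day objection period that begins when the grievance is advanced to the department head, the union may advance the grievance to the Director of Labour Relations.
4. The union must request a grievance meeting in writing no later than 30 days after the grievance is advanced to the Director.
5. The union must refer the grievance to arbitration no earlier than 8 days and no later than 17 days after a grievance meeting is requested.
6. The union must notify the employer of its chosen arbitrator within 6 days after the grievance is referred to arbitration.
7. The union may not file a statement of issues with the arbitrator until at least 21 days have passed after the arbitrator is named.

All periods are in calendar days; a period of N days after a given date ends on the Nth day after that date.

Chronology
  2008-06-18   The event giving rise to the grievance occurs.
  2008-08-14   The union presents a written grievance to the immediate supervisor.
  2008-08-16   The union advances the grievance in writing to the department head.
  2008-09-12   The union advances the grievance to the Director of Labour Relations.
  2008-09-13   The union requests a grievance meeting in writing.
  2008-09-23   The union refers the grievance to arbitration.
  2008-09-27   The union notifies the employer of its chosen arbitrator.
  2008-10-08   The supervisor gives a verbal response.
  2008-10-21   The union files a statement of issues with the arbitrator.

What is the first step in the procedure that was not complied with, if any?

(1) the permitted window runs from 2008-06-18 + 14 = 2008-07-02 to 2008-06-18 + 59 = 2008-08-16; done 2008-08-14 — within the window.
(2) due by 2008-08-14 + 31 days = 2008-09-14; 2008-08-16 is within that limit.
(3) permitted from 2008-08-22 + 20 days = 2008-09-11 onward; 2008-09-12 is on or after that date.
(4) due by 2008-09-12 + 30 days = 2008-10-12; done 2008-09-13 — timely.
(5) the permitted window runs from 2008-09-13 + 8 = 2008-09-21 to 2008-09-13 + 17 = 2008-09-30; 2008-09-23 falls inside that range.
(6) due by 2008-09-23 + 6 days = 2008-09-29; 2008-09-27 is within that limit.
(7) permitted from 2008-09-27 + 21 days = 2008-10-18 onward; done 2008-10-21 — permitted.

None — every step was satisfied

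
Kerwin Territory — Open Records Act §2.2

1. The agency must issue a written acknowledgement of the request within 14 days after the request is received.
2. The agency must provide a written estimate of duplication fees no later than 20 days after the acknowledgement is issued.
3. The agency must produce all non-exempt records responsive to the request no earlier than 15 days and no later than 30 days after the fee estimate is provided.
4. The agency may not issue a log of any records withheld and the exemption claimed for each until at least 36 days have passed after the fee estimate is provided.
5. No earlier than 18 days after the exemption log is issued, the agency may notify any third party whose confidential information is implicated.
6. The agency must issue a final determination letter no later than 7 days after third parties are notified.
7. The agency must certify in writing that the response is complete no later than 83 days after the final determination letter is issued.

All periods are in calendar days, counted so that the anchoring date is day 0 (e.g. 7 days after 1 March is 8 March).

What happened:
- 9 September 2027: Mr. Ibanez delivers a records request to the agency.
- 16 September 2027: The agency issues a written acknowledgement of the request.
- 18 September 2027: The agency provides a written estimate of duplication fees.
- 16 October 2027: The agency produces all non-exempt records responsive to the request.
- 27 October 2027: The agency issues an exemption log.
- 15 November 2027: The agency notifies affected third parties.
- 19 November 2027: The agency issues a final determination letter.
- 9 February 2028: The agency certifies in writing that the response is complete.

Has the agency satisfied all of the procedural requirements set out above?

Yes

Step 1 — counting 14 days from 9 September 2027 (when the request is received) gives a deadline of 23 September 2027; done 16 September 2027 — timely.
Step 2 — counting 20 days from 16 September 2027 (when the acknowledgement is issued) gives a deadline of 6 October 2027; 18 September 2027 is within that limit.
Step 3 — 15 and 30 days from 18 September 2027 (when the fee estimate is provided) are 3 October 2027 and 18 October 2027 respectively; done 16 October 2027, which is between those dates.
Step 4 — must wait 36 days from 18 September 2027 (when the fee estimate is provided), so not before 24 October 2027; done 27 October 2027, after the minimum wait.
Step 5 — must wait 18 days from 27 October 2027 (when the exemption log is issued), so not before 14 November 2027; 15 November 2027 is on or after that date.
Step 6 — counting 7 days from 15 November 2027 (when third parties are notified) gives a deadline of 22 November 2027; 19 November 2027 is within that limit.
Step 7 — counting 83 days from 19 November 2027 (when the final determination letter is issued) gives a deadline of 10 February 2028; 9 February 2028 is within that limit.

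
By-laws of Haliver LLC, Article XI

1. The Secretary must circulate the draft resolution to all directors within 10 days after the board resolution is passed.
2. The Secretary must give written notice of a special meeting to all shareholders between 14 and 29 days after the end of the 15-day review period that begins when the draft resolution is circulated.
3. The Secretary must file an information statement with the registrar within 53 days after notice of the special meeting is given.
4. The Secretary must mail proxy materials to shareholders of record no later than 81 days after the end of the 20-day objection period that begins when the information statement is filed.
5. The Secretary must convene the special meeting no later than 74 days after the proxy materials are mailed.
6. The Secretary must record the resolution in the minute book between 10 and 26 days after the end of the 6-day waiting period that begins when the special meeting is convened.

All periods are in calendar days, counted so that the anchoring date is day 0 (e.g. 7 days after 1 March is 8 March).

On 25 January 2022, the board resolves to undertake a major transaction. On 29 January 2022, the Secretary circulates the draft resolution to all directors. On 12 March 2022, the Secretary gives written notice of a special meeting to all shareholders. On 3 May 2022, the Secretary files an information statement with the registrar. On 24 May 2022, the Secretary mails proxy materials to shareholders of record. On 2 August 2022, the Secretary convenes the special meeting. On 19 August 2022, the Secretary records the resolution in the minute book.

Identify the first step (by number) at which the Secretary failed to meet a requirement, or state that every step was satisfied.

None — every step was satisfied

(1) due by 25 January 2022 + 10 days = 4 February 2022; completed 29 January 2022, before the deadline.
(2) the permitted window runs from 13 February 2022 + 14 = 27 February 2022 to 13 February 2022 + 29 = 14 March 2022; 12 March 2022 falls inside that range.
(3) due by 12 March 2022 + 53 days = 4 May 2022; 3 May 2022 is within that limit.
(4) due by 23 May 2022 + 81 days = 12 August 2022; 24 May 2022 is within that limit.
(5) due by 24 May 2022 + 74 days = 6 August 2022; completed 2 August 2022, before the deadline.
(6) the permitted window runs from 8 August 2022 + 10 = 18 August 2022 to 8 August 2022 + 26 = 3 September 2022; done 19 August 2022 — within the window.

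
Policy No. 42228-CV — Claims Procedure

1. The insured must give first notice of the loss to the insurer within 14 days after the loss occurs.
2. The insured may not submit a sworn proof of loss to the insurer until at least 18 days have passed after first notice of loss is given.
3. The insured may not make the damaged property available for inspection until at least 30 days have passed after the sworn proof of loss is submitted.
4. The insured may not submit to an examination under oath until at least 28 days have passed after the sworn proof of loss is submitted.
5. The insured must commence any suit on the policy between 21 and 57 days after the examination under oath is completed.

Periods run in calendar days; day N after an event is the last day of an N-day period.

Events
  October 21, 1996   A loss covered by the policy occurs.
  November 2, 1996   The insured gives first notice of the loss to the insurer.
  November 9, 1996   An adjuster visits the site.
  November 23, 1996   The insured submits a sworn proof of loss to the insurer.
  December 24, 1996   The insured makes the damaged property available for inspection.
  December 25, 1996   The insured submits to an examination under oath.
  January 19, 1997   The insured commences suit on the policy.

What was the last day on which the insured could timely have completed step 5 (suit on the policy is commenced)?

February 20, 1997

Step 5 runs from December 25, 1996, when the examination under oath is completed. The window is 21–57 days after December 25, 1996; it closes on February 20, 1997.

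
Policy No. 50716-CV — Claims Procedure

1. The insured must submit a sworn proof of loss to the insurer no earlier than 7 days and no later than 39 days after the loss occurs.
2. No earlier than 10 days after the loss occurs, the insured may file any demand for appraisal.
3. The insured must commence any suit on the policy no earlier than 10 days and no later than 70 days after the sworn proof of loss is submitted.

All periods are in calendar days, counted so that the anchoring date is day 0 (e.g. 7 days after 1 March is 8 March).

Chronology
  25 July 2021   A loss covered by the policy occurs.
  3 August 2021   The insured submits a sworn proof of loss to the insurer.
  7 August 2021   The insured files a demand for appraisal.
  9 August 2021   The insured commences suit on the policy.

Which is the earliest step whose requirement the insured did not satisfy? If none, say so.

Step 1 — 7 and 39 days from 25 July 2021 (when the loss occurs) are 1 August 2021 and 2 September 2021 respectively; done 3 August 2021, which is between those dates.
Step 2 — must wait 10 days from 25 July 2021 (when the loss occurs), so not before 4 August 2021; done 7 August 2021 — permitted.
Step 3 — 10 and 70 days from 3 August 2021 (when the sworn proof of loss is submitted) are 13 August 2021 and 12 October 2021 respectively; done 9 August 2021 — 4 days before the window opened.
That is the first point of non-compliance.

Step 3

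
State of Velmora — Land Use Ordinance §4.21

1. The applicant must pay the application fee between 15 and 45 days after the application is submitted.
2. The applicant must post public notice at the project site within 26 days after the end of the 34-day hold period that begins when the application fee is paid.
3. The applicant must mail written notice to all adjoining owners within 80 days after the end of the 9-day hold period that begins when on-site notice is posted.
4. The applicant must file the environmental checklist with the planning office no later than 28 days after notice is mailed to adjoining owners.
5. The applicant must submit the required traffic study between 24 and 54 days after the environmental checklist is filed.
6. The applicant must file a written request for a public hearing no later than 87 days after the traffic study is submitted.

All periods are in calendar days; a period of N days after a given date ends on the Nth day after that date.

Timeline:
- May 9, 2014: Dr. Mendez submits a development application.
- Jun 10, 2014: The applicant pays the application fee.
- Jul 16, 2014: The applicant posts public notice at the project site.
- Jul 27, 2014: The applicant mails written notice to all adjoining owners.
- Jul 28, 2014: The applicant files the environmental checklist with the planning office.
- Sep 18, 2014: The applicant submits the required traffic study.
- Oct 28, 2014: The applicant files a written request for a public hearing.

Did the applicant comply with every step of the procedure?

Step 1 — 15 and 45 days from May 9, 2014 (when the application is submitted) are May 24, 2014 and Jun 23, 2014 respectively; done Jun 10, 2014 — within the window.
Step 2 — counting 26 days from Jul 14, 2014 (end of the 34-day hold period, which began when the application fee is paid on Jun 10, 2014) gives a deadline of Aug 9, 2014; done Jul 16, 2014 — timely.
Step 3 — counting 80 days from Jul 25, 2014 (end of the 9-day hold period, which began when on-site notice is posted on Jul 16, 2014) gives a deadline of Oct 13, 2014; completed Jul 27, 2014, before the deadline.
Step 4 — counting 28 days from Jul 27, 2014 (when notice is mailed to adjoining owners) gives a deadline of Aug 24, 2014; completed Jul 28, 2014, before the deadline.
Step 5 — 24 and 54 days from Jul 28, 2014 (when the environmental checklist is filed) are Aug 21, 2014 and Sep 20, 2014 respectively; done Sep 18, 2014 — within the window.
Step 6 — counting 87 days from Sep 18, 2014 (when the traffic study is submitted) gives a deadline of Dec 14, 2014; Oct 28, 2014 is within that limit.

Yes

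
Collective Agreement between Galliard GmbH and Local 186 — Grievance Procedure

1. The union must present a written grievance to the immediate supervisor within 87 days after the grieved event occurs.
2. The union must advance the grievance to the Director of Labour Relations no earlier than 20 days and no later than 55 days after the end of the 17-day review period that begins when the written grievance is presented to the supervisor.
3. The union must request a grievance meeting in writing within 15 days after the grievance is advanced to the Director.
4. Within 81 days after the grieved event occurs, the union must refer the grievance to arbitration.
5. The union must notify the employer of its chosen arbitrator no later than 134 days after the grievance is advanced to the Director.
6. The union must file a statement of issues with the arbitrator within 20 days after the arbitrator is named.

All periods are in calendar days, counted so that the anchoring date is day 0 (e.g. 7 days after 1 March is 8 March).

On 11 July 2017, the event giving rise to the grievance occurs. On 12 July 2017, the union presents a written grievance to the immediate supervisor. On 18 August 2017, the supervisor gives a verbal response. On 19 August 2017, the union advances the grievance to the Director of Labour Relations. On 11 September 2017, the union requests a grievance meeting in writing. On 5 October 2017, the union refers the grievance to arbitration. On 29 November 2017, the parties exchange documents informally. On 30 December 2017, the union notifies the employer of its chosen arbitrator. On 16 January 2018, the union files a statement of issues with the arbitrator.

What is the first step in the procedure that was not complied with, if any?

Step 3

Step 1: 87 days after 11 July 2017 (when the grieved event occurs) is 6 October 2017; completed 12 July 2017, before the deadline.
Step 2: the window is 20–55 days after 29 July 2017 (end of the 17-day review period, which began when the written grievance is presented to the supervisor on 12 July 2017), so 18 August 2017 through 22 September 2017; done 19 August 2017 — within the window.
Step 3: 15 days after 19 August 2017 (when the grievance is advanced to the Director) is 3 September 2017; not done until 11 September 2017, 8 days after the deadline.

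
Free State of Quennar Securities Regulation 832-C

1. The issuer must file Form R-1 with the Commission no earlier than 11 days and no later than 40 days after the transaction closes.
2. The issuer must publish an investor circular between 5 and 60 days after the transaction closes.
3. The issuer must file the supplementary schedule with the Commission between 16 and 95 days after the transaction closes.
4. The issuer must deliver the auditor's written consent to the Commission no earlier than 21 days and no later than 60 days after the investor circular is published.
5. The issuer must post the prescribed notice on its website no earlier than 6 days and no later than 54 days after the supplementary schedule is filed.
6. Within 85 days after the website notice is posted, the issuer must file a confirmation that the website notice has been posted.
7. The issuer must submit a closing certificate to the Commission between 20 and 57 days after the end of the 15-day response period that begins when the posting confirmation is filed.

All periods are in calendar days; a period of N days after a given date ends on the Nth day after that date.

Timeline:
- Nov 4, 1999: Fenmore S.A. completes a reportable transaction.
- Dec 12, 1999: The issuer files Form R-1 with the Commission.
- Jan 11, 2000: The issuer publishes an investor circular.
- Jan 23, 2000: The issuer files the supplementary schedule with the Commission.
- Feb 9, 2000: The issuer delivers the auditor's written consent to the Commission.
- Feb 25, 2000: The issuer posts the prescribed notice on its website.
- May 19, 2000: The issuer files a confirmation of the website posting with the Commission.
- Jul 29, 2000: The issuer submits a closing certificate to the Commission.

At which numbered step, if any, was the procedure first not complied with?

Step 2

Step 1 — 11 and 40 days from Nov 4, 1999 (when the transaction closes) are Nov 15, 1999 and Dec 14, 1999 respectively; Dec 12, 1999 falls inside that range.
Step 2 — 5 and 60 days from Nov 4, 1999 (when the transaction closes) are Nov 9, 1999 and Jan 3, 2000 respectively; done Jan 11, 2000 — 8 days after the window closed.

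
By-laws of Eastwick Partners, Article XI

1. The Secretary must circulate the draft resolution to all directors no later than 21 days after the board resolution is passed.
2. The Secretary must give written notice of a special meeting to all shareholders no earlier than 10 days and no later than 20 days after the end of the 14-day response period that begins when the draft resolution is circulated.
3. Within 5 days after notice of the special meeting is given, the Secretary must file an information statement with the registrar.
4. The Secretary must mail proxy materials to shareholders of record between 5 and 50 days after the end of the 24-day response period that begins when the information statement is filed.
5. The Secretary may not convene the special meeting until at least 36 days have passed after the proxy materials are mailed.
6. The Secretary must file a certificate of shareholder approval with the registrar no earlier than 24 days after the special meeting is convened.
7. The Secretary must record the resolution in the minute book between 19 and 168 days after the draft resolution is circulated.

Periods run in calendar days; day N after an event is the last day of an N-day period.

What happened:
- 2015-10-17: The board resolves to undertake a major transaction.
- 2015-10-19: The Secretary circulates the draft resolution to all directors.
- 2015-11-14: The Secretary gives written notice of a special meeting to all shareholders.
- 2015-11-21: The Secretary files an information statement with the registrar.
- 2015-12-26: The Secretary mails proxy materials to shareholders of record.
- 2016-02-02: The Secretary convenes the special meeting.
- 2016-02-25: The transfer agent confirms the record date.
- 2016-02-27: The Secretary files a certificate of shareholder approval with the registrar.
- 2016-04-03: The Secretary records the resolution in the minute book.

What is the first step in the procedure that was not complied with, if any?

Step 3

(1) due by 2015-10-17 + 21 days = 2015-11-07; done 2015-10-19 — timely.
(2) the permitted window runs from 2015-11-02 + 10 = 2015-11-12 to 2015-11-02 + 20 = 2015-11-22; 2015-11-14 falls inside that range.
(3) due by 2015-11-14 + 5 days = 2015-11-19; done 2015-11-21 — 2 days late.
The procedure was therefore not followed at step 3.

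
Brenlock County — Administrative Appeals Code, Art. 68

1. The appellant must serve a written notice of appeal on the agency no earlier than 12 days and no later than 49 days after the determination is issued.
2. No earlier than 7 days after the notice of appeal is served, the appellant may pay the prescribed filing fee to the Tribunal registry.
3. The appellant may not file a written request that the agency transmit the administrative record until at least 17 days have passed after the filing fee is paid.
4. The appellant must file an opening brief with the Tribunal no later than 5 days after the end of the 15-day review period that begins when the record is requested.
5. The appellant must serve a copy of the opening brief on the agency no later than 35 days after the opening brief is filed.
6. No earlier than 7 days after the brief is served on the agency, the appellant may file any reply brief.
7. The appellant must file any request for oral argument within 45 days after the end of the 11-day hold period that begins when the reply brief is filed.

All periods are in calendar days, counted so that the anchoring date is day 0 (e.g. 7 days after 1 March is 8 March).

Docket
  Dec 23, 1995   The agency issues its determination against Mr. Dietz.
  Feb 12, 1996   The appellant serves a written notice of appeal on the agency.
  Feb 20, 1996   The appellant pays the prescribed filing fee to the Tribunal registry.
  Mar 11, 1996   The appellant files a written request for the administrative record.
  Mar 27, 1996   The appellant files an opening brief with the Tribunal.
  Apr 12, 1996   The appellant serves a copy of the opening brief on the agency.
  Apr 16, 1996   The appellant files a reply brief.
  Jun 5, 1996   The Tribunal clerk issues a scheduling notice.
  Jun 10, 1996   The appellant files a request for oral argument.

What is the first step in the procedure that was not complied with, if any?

Step 1

Step 1 — 12 and 49 days from Dec 23, 1995 (when the determination is issued) are Jan 4, 1996 and Feb 10, 1996 respectively; Feb 12, 1996 is 2 days past the end of the window.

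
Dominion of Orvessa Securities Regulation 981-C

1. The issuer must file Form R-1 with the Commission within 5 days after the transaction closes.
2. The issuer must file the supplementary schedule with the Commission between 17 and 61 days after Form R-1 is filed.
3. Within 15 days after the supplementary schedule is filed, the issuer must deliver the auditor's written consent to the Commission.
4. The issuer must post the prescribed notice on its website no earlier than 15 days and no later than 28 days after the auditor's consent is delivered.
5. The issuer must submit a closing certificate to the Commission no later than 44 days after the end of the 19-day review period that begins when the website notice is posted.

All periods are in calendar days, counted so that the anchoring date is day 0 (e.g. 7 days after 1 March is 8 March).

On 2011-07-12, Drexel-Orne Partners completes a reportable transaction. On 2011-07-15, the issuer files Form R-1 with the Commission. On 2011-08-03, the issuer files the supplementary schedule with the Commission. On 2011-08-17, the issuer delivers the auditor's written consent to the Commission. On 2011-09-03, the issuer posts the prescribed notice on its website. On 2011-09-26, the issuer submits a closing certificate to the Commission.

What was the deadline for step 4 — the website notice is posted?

2011-09-14

Step 4 runs from 2011-08-17, when the auditor's consent is delivered. The window is 15–28 days after 2011-08-17; it closes on 2011-09-14.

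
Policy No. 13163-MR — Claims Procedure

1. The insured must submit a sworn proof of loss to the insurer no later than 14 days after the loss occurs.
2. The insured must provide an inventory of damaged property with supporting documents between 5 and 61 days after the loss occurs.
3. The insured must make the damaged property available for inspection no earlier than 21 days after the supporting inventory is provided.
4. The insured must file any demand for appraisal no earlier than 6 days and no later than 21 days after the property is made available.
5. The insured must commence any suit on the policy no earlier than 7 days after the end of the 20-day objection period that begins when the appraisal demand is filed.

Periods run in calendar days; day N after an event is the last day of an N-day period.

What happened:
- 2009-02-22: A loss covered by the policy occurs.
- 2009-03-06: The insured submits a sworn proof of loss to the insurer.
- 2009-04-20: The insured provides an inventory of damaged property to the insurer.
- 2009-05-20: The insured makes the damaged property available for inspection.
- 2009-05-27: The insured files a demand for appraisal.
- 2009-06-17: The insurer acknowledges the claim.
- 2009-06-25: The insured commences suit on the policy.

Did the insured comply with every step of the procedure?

Yes

Step 1: 14 days after 2009-02-22 (when the loss occurs) is 2009-03-08; 2009-03-06 is within that limit.
Step 2: the window is 5–61 days after 2009-02-22 (when the loss occurs), so 2009-02-27 through 2009-04-24; done 2009-04-20, which is between those dates.
Step 3: the earliest permitted date is 21 days after 2009-04-20 (when the supporting inventory is provided), i.e. 2009-05-11; done 2009-05-20, after the minimum wait.
Step 4: the window is 6–21 days after 2009-05-20 (when the property is made available), so 2009-05-26 through 2009-06-10; 2009-05-27 falls inside that range.
Step 5: the earliest permitted date is 7 days after 2009-06-16 (end of the 20-day objection period, which began when the appraisal demand is filed on 2009-05-27), i.e. 2009-06-23; done 2009-06-25 — permitted.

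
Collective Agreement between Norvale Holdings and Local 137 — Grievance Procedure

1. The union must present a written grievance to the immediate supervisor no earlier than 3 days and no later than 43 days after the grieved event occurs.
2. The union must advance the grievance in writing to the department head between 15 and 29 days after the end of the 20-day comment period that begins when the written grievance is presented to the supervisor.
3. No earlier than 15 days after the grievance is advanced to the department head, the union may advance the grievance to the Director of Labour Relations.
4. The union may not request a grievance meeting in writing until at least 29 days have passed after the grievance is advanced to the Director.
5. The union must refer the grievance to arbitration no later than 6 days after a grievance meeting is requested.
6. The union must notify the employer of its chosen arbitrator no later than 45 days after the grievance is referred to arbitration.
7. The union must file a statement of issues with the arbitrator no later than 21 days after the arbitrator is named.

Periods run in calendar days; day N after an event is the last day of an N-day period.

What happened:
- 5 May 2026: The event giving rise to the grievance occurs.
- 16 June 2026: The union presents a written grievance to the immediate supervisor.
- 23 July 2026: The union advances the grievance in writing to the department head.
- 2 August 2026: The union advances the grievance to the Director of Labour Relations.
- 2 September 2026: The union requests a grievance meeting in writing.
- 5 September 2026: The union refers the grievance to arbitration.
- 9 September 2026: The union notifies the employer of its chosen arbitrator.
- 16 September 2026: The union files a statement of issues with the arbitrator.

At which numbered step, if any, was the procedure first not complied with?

Step 1: the window is 3–43 days after 5 May 2026 (when the grieved event occurs), so 8 May 2026 through 17 June 2026; done 16 June 2026, which is between those dates.
Step 2: the window is 15–29 days after 6 July 2026 (end of the 20-day comment period, which began when the written grievance is presented to the supervisor on 16 June 2026), so 21 July 2026 through 4 August 2026; 23 July 2026 falls inside that range.
Step 3: the earliest permitted date is 15 days after 23 July 2026 (when the grievance is advanced to the department head), i.e. 7 August 2026; done 2 August 2026 — 5 days too early.
The analysis stops there.

Step 3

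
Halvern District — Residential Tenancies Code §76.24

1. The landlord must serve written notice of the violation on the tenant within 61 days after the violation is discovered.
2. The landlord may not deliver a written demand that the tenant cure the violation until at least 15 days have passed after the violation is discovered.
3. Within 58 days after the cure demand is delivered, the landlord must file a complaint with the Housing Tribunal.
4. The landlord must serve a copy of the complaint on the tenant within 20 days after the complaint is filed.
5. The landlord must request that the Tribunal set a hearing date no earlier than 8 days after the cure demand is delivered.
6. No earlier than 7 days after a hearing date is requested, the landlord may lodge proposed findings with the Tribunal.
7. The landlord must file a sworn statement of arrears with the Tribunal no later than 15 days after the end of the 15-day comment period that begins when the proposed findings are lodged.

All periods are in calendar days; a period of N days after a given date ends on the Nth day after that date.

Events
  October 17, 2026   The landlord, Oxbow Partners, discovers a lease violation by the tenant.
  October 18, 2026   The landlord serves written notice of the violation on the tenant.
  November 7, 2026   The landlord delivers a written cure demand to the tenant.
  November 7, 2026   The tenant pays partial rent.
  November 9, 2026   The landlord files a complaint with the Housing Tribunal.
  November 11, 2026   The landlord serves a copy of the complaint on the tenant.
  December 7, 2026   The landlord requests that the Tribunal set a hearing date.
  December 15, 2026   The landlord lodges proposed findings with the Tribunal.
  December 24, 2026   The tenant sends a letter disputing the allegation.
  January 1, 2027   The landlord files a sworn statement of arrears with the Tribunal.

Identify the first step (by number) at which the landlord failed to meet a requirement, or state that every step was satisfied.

None — every step was satisfied

(1) due by October 17, 2026 + 61 days = December 17, 2026; completed October 18, 2026, before the deadline.
(2) permitted from October 17, 2026 + 15 days = November 1, 2026 onward; done November 7, 2026, after the minimum wait.
(3) due by November 7, 2026 + 58 days = January 4, 2027; done November 9, 2026 — timely.
(4) due by November 9, 2026 + 20 days = November 29, 2026; completed November 11, 2026, before the deadline.
(5) permitted from November 7, 2026 + 8 days = November 15, 2026 onward; December 7, 2026 is on or after that date.
(6) permitted from December 7, 2026 + 7 days = December 14, 2026 onward; December 15, 2026 is on or after that date.
(7) due by December 30, 2026 + 15 days = January 14, 2027; done January 1, 2027 — timely.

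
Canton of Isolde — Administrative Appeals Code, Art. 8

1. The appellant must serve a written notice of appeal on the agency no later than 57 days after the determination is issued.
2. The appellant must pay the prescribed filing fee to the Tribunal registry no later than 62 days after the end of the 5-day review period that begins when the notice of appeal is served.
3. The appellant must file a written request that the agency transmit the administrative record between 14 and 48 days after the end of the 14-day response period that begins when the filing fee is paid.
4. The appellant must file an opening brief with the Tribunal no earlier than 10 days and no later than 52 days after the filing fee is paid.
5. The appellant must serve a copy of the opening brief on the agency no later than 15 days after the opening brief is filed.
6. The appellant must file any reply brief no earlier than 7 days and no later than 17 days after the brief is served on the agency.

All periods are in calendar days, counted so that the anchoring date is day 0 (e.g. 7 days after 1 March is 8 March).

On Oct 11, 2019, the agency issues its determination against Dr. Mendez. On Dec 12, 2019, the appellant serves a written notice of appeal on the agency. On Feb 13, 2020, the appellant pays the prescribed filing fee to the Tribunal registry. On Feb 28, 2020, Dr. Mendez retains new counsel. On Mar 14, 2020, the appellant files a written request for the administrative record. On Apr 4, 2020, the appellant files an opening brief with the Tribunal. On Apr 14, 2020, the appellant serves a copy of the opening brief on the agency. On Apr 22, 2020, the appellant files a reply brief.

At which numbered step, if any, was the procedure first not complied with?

Step 1

Step 1 — counting 57 days from Oct 11, 2019 (when the determination is issued) gives a deadline of Dec 7, 2019; Dec 12, 2019 misses that deadline by 5 days.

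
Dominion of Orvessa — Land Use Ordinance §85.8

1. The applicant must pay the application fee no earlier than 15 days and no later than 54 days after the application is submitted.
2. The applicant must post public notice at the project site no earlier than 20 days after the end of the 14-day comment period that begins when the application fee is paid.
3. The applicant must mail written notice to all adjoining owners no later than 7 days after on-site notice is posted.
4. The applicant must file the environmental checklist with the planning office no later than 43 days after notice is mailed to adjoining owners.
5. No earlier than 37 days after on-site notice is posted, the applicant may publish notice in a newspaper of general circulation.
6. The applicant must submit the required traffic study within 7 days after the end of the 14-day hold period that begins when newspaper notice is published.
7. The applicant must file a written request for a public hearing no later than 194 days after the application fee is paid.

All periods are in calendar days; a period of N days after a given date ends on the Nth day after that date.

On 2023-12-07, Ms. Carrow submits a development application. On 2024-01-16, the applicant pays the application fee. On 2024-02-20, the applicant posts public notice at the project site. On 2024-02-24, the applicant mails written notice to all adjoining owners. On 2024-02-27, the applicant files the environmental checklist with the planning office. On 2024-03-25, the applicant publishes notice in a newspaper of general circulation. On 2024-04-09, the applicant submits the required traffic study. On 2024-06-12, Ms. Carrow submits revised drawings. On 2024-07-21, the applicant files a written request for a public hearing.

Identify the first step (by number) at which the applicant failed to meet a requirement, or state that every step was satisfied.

Step 1: the window is 15–54 days after 2023-12-07 (when the application is submitted), so 2023-12-22 through 2024-01-30; 2024-01-16 falls inside that range.
Step 2: the earliest permitted date is 20 days after 2024-01-30 (end of the 14-day comment period, which began when the application fee is paid on 2024-01-16), i.e. 2024-02-19; done 2024-02-20 — permitted.
Step 3: 7 days after 2024-02-20 (when on-site notice is posted) is 2024-02-27; done 2024-02-24 — timely.
Step 4: 43 days after 2024-02-24 (when notice is mailed to adjoining owners) is 2024-04-07; 2024-02-27 is within that limit.
Step 5: the earliest permitted date is 37 days after 2024-02-20 (when on-site notice is posted), i.e. 2024-03-28; acted on 2024-03-25, 3 days prematurely.

Step 5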